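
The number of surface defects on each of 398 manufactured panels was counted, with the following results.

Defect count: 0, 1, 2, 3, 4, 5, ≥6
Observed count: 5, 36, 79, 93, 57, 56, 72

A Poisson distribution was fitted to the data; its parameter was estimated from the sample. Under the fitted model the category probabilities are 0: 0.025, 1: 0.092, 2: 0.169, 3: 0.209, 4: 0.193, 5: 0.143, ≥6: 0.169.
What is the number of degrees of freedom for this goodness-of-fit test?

5

There are k = 7 categories and 1 parameter estimated from the data, so df = 7 − 1 − 1 = 5.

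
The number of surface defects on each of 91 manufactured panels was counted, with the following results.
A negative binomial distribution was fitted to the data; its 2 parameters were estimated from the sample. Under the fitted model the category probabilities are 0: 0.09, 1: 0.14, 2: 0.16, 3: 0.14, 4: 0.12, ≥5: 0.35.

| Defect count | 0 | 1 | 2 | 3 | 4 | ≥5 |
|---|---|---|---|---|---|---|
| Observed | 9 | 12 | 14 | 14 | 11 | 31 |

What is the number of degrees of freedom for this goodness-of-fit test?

3

There are k = 6 categories and 2 parameters estimated from the data, so df = 6 − 1 − 2 = 3.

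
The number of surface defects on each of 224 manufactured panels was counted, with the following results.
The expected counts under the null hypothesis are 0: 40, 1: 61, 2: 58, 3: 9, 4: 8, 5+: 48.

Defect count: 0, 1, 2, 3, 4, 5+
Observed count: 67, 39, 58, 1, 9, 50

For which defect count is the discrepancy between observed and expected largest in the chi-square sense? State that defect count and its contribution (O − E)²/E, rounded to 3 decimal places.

0, 18.225

cat         O        E   (O−E)²/E
0          67       40    18.2250
1          39       61     7.9344
2          58       58     0.0000
3           1        9     7.1111
4           9        8     0.1250
5+         50       48     0.0833
The largest term is for 0: 18.225.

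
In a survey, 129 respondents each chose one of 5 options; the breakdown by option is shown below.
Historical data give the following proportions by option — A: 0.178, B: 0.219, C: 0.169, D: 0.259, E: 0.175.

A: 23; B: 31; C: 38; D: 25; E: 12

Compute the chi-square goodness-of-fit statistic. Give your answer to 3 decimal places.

Expected counts E_i = n·p_i: 129×0.178 = 22.962, 129×0.219 = 28.251, 129×0.169 = 21.801, 129×0.259 = 33.411, 129×0.175 = 22.575.
A: (23 − 22.962)²/22.962 = 0.001444/22.962 = 0.0001
B: (31 − 28.251)²/28.251 = 7.557001/28.251 = 0.2675
C: (38 − 21.801)²/21.801 = 262.407601/21.801 = 12.0365
D: (25 − 33.411)²/33.411 = 70.744921/33.411 = 2.1174
E: (12 − 22.575)²/22.575 = 111.830625/22.575 = 4.9537
Sum = 19.375

19.375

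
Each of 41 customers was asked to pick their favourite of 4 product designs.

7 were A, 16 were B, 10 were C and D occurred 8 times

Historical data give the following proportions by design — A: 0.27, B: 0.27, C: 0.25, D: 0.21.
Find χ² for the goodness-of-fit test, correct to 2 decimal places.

Expected counts E_i = n·p_i: 41×0.27 = 11.07, 41×0.27 = 11.07, 41×0.25 = 10.25, 41×0.21 = 8.61.
cat         O        E   (O−E)²/E
A           7    11.07      1.496
B          16    11.07      2.196
C          10    10.25      0.006
D           8     8.61      0.043
Sum = 3.74

3.74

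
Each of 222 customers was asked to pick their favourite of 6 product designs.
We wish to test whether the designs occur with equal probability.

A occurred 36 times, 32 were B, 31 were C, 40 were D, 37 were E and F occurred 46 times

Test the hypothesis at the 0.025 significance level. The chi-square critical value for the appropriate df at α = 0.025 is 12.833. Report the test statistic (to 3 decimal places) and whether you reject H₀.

Under H₀ each category has probability 1/6, so each expected count is 222/6 = 37.
cat         O        E   (O−E)²/E
A          36       37     0.0270
B          32       37     0.6757
C          31       37     0.9730
D          40       37     0.2432
E          37       37     0.0000
F          46       37     2.1892
Sum = 4.108
df = 5. Since 4.108 < 12.833, we do not reject H₀.

4.108; do not reject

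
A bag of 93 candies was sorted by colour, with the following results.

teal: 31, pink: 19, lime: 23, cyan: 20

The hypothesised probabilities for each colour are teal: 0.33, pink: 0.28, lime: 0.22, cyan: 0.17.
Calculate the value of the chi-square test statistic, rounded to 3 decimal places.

3.332

Expected counts E_i = n·p_i: 93×0.33 = 30.69, 93×0.28 = 26.04, 93×0.22 = 20.46, 93×0.17 = 15.81.
χ² = (31−30.69)²/30.69 + (19−26.04)²/26.04 + (23−20.46)²/20.46 + (20−15.81)²/15.81
   = 0.0031 + 1.9033 + 0.3153 + 1.1104
Sum = 3.332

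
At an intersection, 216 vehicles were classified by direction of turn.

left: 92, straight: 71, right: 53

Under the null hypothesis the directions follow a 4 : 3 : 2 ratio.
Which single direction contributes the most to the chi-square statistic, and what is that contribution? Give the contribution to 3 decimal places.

right, 0.521

Ratio total = 9. Expected counts: 216×4/9 = 96, 216×3/9 = 72, 216×2/9 = 48.
left: (92 − 96)²/96 = 16/96 = 0.1667
straight: (71 − 72)²/72 = 1/72 = 0.0139
right: (53 − 48)²/48 = 25/48 = 0.5208
The largest term is for right: 0.521.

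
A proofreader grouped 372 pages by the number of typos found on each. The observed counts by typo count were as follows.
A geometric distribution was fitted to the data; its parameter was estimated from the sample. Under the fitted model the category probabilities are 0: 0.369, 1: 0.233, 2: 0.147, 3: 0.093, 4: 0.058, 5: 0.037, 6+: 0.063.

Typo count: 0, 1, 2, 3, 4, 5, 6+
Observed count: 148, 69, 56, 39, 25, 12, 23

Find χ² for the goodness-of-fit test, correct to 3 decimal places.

Expected counts E_i = n·p_i: 372×0.369 = 137.268, 372×0.233 = 86.676, 372×0.147 = 54.684, 372×0.093 = 34.596, 372×0.058 = 21.576, 372×0.037 = 13.764, 372×0.063 = 23.436.
χ² = (148−137.268)²/137.268 + (69−86.676)²/86.676 + (56−54.684)²/54.684 + (39−34.596)²/34.596 + (25−21.576)²/21.576 + (12−13.764)²/13.764 + (23−23.436)²/23.436
   = 0.8391 + 3.6047 + 0.0317 + 0.5606 + 0.5434 + 0.2261 + 0.0081
Sum = 5.814

5.814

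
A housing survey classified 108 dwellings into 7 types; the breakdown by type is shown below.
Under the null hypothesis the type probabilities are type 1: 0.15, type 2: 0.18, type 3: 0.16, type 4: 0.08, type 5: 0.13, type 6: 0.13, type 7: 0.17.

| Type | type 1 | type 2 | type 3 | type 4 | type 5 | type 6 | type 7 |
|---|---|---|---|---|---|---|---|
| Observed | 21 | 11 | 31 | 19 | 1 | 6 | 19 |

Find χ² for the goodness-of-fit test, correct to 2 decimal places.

45.14

Expected counts E_i = n·p_i: 108×0.15 = 16.2, 108×0.18 = 19.44, 108×0.16 = 17.28, 108×0.08 = 8.64, 108×0.13 = 14.04, 108×0.13 = 14.04, 108×0.17 = 18.36.
cat         O        E   (O−E)²/E
type 1     21     16.2      1.422
type 2     11    19.44      3.664
type 3     31    17.28     10.893
type 4     19     8.64     12.422
type 5      1    14.04     12.111
type 6      6    14.04      4.604
type 7     19    18.36      0.022
Sum = 45.14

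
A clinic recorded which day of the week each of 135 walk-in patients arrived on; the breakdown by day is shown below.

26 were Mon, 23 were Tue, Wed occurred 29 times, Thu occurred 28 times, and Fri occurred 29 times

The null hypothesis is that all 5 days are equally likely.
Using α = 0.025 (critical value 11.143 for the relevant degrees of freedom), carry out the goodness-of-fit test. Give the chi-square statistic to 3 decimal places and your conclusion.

Under H₀ each category has probability 1/5, so each expected count is 135/5 = 27.
cat         O        E   (O−E)²/E
Mon        26       27     0.0370
Tue        23       27     0.5926
Wed        29       27     0.1481
Thu        28       27     0.0370
Fri        29       27     0.1481
Sum = 0.963
df = 4. Since 0.963 < 11.143, we do not reject H₀.

0.963; do not reject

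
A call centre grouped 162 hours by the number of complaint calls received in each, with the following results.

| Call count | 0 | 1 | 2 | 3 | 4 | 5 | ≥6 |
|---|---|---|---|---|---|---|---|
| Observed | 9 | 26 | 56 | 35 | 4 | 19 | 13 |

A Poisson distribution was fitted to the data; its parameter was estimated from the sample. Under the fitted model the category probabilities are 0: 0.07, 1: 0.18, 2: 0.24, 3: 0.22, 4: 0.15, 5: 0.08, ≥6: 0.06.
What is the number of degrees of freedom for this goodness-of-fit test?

There are k = 7 categories and 1 parameter estimated from the data, so df = 7 − 1 − 1 = 5.

5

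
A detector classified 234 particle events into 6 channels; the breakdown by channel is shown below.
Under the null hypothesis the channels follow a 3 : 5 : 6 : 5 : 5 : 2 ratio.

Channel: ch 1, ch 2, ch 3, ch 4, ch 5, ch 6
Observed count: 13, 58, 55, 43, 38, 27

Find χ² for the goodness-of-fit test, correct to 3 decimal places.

Ratio total = 26. Expected counts: 234×3/26 = 27, 234×5/26 = 45, 234×6/26 = 54, 234×5/26 = 45, 234×5/26 = 45, 234×2/26 = 18.
cat         O        E   (O−E)²/E
ch 1       13       27     7.2593
ch 2       58       45     3.7556
ch 3       55       54     0.0185
ch 4       43       45     0.0889
ch 5       38       45     1.0889
ch 6       27       18     4.5000
Sum = 16.711

16.711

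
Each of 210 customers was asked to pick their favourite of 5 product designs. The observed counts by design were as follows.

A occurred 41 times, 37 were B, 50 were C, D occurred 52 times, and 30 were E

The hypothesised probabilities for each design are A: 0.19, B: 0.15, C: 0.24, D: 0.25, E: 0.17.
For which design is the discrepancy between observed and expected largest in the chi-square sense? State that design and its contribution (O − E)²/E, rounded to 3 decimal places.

B, 0.960

Expected counts E_i = n·p_i: 210×0.19 = 39.9, 210×0.15 = 31.5, 210×0.24 = 50.4, 210×0.25 = 52.5, 210×0.17 = 35.7.
cat         O        E   (O−E)²/E
A          41     39.9     0.0303
B          37     31.5     0.9603
C          50     50.4     0.0032
D          52     52.5     0.0048
E          30     35.7     0.9101
The largest term is for B: 0.960.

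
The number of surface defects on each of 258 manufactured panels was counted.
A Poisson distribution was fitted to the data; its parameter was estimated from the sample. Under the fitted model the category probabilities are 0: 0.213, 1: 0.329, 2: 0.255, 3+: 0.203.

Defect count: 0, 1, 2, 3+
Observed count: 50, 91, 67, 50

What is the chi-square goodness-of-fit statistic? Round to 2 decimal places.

1.02

Expected counts E_i = n·p_i: 258×0.213 = 54.954, 258×0.329 = 84.882, 258×0.255 = 65.79, 258×0.203 = 52.374.
χ² = (50−54.954)²/54.954 + (91−84.882)²/84.882 + (67−65.79)²/65.79 + (50−52.374)²/52.374
   = 0.447 + 0.441 + 0.022 + 0.108
Sum = 1.02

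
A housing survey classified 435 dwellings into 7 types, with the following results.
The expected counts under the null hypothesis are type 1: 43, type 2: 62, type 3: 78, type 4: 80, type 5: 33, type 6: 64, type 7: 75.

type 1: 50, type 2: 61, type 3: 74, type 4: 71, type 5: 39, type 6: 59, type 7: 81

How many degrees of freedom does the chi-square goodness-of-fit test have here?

There are k = 7 categories and no parameters were estimated from the data, so df = 7 − 1 = 6.

6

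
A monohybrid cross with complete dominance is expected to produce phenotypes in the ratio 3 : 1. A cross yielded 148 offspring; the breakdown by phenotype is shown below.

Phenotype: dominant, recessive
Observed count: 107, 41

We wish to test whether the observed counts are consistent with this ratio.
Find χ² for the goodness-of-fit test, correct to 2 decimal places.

0.58

Ratio total = 4. Expected counts: 148×3/4 = 111, 148×1/4 = 37.
cat            O        E   (O−E)²/E
dominant     107      111      0.144
recessive     41       37      0.432
Sum = 0.58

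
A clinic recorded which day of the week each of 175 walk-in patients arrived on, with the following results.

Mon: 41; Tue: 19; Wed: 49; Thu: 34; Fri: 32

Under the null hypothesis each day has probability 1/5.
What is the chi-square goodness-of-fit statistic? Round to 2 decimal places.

14.23

Under H₀ each category has probability 1/5, so each expected count is 175/5 = 35.
χ² = (41−35)²/35 + (19−35)²/35 + (49−35)²/35 + (34−35)²/35 + (32−35)²/35
   = 1.029 + 7.314 + 5.600 + 0.029 + 0.257
Sum = 14.23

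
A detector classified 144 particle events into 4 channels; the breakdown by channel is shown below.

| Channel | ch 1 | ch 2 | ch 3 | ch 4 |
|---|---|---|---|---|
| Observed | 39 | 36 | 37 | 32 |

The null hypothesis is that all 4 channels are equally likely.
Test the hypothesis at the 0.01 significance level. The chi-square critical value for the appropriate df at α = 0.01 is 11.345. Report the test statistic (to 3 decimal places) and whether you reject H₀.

Under H₀ each category has probability 1/4, so each expected count is 144/4 = 36.
cat         O        E   (O−E)²/E
ch 1       39       36     0.2500
ch 2       36       36     0.0000
ch 3       37       36     0.0278
ch 4       32       36     0.4444
Sum = 0.722
df = 3. Since 0.722 < 11.345, we do not reject H₀.

0.722; do not reject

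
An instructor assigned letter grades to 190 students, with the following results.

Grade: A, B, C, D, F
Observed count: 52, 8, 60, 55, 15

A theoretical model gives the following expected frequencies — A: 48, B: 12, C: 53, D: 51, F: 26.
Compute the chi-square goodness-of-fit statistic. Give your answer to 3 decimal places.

χ² = (52−48)²/48 + (8−12)²/12 + (60−53)²/53 + (55−51)²/51 + (15−26)²/26
   = 0.3333 + 1.3333 + 0.9245 + 0.3137 + 4.6538
Sum = 7.559

7.559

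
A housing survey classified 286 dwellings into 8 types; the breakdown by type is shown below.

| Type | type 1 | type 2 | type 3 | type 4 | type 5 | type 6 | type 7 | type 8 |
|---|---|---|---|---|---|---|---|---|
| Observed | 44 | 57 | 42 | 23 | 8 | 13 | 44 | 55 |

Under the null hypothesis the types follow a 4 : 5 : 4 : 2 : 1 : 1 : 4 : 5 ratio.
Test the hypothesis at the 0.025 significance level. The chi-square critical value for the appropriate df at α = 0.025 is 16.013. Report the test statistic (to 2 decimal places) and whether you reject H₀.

1.39; do not reject

Ratio total = 26. Expected counts: 286×4/26 = 44, 286×5/26 = 55, 286×4/26 = 44, 286×2/26 = 22, 286×1/26 = 11, 286×1/26 = 11, 286×4/26 = 44, 286×5/26 = 55.
χ² = (44−44)²/44 + (57−55)²/55 + (42−44)²/44 + (23−22)²/22 + (8−11)²/11 + (13−11)²/11 + (44−44)²/44 + (55−55)²/55
   = 0.000 + 0.073 + 0.091 + 0.045 + 0.818 + 0.364 + 0.000 + 0.000
Sum = 1.39
df = 7. Since 1.39 < 16.013, we do not reject H₀.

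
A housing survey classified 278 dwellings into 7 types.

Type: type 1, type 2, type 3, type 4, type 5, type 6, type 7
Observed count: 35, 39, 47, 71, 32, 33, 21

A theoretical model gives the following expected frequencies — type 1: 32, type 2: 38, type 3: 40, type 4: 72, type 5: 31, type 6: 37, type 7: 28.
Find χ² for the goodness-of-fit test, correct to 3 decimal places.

type 1: (35 − 32)²/32 = 9/32 = 0.2813
type 2: (39 − 38)²/38 = 1/38 = 0.0263
type 3: (47 − 40)²/40 = 49/40 = 1.2250
type 4: (71 − 72)²/72 = 1/72 = 0.0139
type 5: (32 − 31)²/31 = 1/31 = 0.0323
type 6: (33 − 37)²/37 = 16/37 = 0.4324
type 7: (21 − 28)²/28 = 49/28 = 1.7500
Sum = 3.761

3.761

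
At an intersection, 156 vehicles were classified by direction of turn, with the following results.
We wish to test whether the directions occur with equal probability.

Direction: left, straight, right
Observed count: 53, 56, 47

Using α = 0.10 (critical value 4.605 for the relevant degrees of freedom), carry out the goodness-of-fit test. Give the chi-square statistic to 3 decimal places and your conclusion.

0.808; do not reject

Under H₀ each category has probability 1/3, so each expected count is 156/3 = 52.
χ² = (53−52)²/52 + (56−52)²/52 + (47−52)²/52
   = 0.0192 + 0.3077 + 0.4808
Sum = 0.808
df = 2. Since 0.808 < 4.605, we do not reject H₀.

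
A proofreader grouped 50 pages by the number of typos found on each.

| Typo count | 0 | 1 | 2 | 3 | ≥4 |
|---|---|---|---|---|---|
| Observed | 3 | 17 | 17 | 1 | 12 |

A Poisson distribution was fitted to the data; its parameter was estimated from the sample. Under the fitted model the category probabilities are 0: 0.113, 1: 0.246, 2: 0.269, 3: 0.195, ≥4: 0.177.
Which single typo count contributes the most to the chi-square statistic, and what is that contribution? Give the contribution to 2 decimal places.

Expected counts E_i = n·p_i: 50×0.113 = 5.65, 50×0.246 = 12.3, 50×0.269 = 13.45, 50×0.195 = 9.75, 50×0.177 = 8.85.
χ² = (3−5.65)²/5.65 + (17−12.3)²/12.3 + (17−13.45)²/13.45 + (1−9.75)²/9.75 + (12−8.85)²/8.85
   = 1.243 + 1.796 + 0.937 + 7.853 + 1.121
The largest term is for 3: 7.85.

3, 7.85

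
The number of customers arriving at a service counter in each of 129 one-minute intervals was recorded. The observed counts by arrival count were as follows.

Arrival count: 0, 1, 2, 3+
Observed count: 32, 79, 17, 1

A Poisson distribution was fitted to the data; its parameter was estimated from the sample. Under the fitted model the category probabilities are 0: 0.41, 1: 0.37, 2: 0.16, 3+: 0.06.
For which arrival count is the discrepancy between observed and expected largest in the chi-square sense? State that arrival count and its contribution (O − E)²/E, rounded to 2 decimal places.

Expected counts E_i = n·p_i: 129×0.41 = 52.89, 129×0.37 = 47.73, 129×0.16 = 20.64, 129×0.06 = 7.74.
χ² = (32−52.89)²/52.89 + (79−47.73)²/47.73 + (17−20.64)²/20.64 + (1−7.74)²/7.74
   = 8.251 + 20.486 + 0.642 + 5.869
The largest term is for 1: 20.49.

1, 20.49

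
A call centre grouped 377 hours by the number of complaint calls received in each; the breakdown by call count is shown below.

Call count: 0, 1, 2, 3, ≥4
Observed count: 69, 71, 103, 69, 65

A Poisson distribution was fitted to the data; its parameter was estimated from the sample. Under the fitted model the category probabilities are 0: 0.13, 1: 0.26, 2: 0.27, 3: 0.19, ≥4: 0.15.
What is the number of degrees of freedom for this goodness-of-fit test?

3

There are k = 5 categories and 1 parameter estimated from the data, so df = 5 − 1 − 1 = 3.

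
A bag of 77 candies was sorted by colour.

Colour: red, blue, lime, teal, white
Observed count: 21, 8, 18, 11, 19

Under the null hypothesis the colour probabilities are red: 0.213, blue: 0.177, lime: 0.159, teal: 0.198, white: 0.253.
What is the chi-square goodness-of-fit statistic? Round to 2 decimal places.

Expected counts E_i = n·p_i: 77×0.213 = 16.401, 77×0.177 = 13.629, 77×0.159 = 12.243, 77×0.198 = 15.246, 77×0.253 = 19.481.
cat         O        E   (O−E)²/E
red        21   16.401      1.290
blue        8   13.629      2.325
lime       18   12.243      2.707
teal       11   15.246      1.183
white      19   19.481      0.012
Sum = 7.52

7.52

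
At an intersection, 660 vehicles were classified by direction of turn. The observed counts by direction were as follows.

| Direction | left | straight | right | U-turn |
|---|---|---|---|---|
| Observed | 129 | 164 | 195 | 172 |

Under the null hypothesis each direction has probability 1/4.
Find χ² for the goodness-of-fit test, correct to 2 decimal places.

Under H₀ each category has probability 1/4, so each expected count is 660/4 = 165.
cat           O        E   (O−E)²/E
left        129      165      7.855
straight    164      165      0.006
right       195      165      5.455
U-turn      172      165      0.297
Sum = 13.61

13.61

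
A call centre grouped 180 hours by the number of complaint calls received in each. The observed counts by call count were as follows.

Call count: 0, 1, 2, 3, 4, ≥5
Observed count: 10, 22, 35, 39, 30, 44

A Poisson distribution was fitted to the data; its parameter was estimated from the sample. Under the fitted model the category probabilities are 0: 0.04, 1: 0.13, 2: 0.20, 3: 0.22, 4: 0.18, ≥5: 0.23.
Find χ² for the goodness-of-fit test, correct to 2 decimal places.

Expected counts E_i = n·p_i: 180×0.04 = 7.2, 180×0.13 = 23.4, 180×0.20 = 36, 180×0.22 = 39.6, 180×0.18 = 32.4, 180×0.23 = 41.4.
0: (10 − 7.2)²/7.2 = 7.84/7.2 = 1.089
1: (22 − 23.4)²/23.4 = 1.96/23.4 = 0.084
2: (35 − 36)²/36 = 1/36 = 0.028
3: (39 − 39.6)²/39.6 = 0.36/39.6 = 0.009
4: (30 − 32.4)²/32.4 = 5.76/32.4 = 0.178
≥5: (44 − 41.4)²/41.4 = 6.76/41.4 = 0.163
Sum = 1.55

1.55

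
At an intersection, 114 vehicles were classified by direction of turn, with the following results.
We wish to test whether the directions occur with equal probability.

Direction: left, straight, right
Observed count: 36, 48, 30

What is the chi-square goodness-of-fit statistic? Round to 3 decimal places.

Expected count for each of the 3 categories: 114/3 = 38.
left: (36 − 38)²/38 = 4/38 = 0.1053
straight: (48 − 38)²/38 = 100/38 = 2.6316
right: (30 − 38)²/38 = 64/38 = 1.6842
Sum = 4.421

4.421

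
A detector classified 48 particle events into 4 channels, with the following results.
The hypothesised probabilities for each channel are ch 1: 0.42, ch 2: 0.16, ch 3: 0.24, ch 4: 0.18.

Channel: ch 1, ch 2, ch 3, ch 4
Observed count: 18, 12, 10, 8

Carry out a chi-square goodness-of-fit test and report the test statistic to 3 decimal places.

2.909

Expected counts E_i = n·p_i: 48×0.42 = 20.16, 48×0.16 = 7.68, 48×0.24 = 11.52, 48×0.18 = 8.64.
cat         O        E   (O−E)²/E
ch 1       18    20.16     0.2314
ch 2       12     7.68     2.4300
ch 3       10    11.52     0.2006
ch 4        8     8.64     0.0474
Sum = 2.909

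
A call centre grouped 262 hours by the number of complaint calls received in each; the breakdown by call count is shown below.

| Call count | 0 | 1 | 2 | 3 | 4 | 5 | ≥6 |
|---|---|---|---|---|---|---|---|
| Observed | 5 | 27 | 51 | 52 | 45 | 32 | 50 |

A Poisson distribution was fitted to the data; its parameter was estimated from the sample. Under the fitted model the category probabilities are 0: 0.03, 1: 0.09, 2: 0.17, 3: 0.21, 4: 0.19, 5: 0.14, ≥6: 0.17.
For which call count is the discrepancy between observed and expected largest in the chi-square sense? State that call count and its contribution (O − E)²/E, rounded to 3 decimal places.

0, 1.041

Expected counts E_i = n·p_i: 262×0.03 = 7.86, 262×0.09 = 23.58, 262×0.17 = 44.54, 262×0.21 = 55.02, 262×0.19 = 49.78, 262×0.14 = 36.68, 262×0.17 = 44.54.
cat         O        E   (O−E)²/E
0           5     7.86     1.0407
1          27    23.58     0.4960
2          51    44.54     0.9369
3          52    55.02     0.1658
4          45    49.78     0.4590
5          32    36.68     0.5971
≥6         50    44.54     0.6693
The largest term is for 0: 1.041.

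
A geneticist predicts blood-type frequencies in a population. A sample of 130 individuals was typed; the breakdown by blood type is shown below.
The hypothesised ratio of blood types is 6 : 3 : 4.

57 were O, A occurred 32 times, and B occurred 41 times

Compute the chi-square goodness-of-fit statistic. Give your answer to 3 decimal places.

0.308

Ratio total = 13. Expected counts: 130×6/13 = 60, 130×3/13 = 30, 130×4/13 = 40.
O: (57 − 60)²/60 = 9/60 = 0.1500
A: (32 − 30)²/30 = 4/30 = 0.1333
B: (41 − 40)²/40 = 1/40 = 0.0250
Sum = 0.308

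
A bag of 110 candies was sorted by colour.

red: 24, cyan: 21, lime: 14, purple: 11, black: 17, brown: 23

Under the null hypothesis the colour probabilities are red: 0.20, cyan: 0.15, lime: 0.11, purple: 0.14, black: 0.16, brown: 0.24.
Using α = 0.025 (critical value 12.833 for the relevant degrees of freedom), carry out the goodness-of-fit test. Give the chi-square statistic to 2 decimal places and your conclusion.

3.42; do not reject

Expected counts E_i = n·p_i: 110×0.20 = 22, 110×0.15 = 16.5, 110×0.11 = 12.1, 110×0.14 = 15.4, 110×0.16 = 17.6, 110×0.24 = 26.4.
χ² = (24−22)²/22 + (21−16.5)²/16.5 + (14−12.1)²/12.1 + (11−15.4)²/15.4 + (17−17.6)²/17.6 + (23−26.4)²/26.4
   = 0.182 + 1.227 + 0.298 + 1.257 + 0.020 + 0.438
Sum = 3.42
df = 5. Since 3.42 < 12.833, we do not reject H₀.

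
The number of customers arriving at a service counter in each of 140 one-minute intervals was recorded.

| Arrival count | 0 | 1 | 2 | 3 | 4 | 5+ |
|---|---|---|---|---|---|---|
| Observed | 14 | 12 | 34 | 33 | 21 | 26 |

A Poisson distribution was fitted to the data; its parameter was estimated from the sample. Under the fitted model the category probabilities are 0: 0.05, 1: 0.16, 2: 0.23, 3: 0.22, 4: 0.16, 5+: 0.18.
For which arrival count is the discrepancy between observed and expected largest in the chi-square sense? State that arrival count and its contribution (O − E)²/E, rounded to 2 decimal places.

Expected counts E_i = n·p_i: 140×0.05 = 7, 140×0.16 = 22.4, 140×0.23 = 32.2, 140×0.22 = 30.8, 140×0.16 = 22.4, 140×0.18 = 25.2.
cat         O        E   (O−E)²/E
0          14        7      7.000
1          12     22.4      4.829
2          34     32.2      0.101
3          33     30.8      0.157
4          21     22.4      0.088
5+         26     25.2      0.025
The largest term is for 0: 7.00.

0, 7.00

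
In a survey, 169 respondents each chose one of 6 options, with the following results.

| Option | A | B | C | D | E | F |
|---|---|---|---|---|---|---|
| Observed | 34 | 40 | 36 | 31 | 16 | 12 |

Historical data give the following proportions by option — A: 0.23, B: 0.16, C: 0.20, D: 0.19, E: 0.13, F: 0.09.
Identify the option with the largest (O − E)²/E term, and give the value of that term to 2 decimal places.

Expected counts E_i = n·p_i: 169×0.23 = 38.87, 169×0.16 = 27.04, 169×0.20 = 33.8, 169×0.19 = 32.11, 169×0.13 = 21.97, 169×0.09 = 15.21.
A: (34 − 38.87)²/38.87 = 23.7169/38.87 = 0.610
B: (40 − 27.04)²/27.04 = 167.9616/27.04 = 6.212
C: (36 − 33.8)²/33.8 = 4.84/33.8 = 0.143
D: (31 − 32.11)²/32.11 = 1.2321/32.11 = 0.038
E: (16 − 21.97)²/21.97 = 35.6409/21.97 = 1.622
F: (12 − 15.21)²/15.21 = 10.3041/15.21 = 0.677
The largest term is for B: 6.21.

B, 6.21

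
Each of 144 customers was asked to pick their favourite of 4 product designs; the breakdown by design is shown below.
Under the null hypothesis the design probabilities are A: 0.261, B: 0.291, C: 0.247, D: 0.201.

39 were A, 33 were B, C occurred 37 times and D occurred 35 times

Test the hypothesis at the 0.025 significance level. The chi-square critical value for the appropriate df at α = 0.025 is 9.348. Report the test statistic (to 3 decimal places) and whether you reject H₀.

3.270; do not reject

Expected counts E_i = n·p_i: 144×0.261 = 37.584, 144×0.291 = 41.904, 144×0.247 = 35.568, 144×0.201 = 28.944.
χ² = (39−37.584)²/37.584 + (33−41.904)²/41.904 + (37−35.568)²/35.568 + (35−28.944)²/28.944
   = 0.0533 + 1.8920 + 0.0577 + 1.2671
Sum = 3.270
df = 3. Since 3.270 < 9.348, we do not reject H₀.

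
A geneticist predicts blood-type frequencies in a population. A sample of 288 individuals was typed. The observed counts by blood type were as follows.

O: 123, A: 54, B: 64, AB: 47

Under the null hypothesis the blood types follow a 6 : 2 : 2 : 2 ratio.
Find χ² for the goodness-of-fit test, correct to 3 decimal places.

9.167

Ratio total = 12. Expected counts: 288×6/12 = 144, 288×2/12 = 48, 288×2/12 = 48, 288×2/12 = 48.
χ² = (123−144)²/144 + (54−48)²/48 + (64−48)²/48 + (47−48)²/48
   = 3.0625 + 0.7500 + 5.3333 + 0.0208
Sum = 9.167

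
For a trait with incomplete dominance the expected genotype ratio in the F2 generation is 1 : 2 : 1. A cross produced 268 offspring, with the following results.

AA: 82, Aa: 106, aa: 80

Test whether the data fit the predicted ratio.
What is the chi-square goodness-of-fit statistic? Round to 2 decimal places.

Ratio total = 4. Expected counts: 268×1/4 = 67, 268×2/4 = 134, 268×1/4 = 67.
cat         O        E   (O−E)²/E
AA         82       67      3.358
Aa        106      134      5.851
aa         80       67      2.522
Sum = 11.73

11.73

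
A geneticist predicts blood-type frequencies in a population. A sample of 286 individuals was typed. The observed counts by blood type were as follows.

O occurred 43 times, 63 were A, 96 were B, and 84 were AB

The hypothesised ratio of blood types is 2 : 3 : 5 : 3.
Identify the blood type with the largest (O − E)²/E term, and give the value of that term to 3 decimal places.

AB, 4.909

Ratio total = 13. Expected counts: 286×2/13 = 44, 286×3/13 = 66, 286×5/13 = 110, 286×3/13 = 66.
χ² = (43−44)²/44 + (63−66)²/66 + (96−110)²/110 + (84−66)²/66
   = 0.0227 + 0.1364 + 1.7818 + 4.9091
The largest term is for AB: 4.909.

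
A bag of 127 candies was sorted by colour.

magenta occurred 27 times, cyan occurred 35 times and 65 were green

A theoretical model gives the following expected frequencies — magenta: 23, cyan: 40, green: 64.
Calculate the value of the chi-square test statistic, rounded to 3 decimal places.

1.336

magenta: (27 − 23)²/23 = 16/23 = 0.6957
cyan: (35 − 40)²/40 = 25/40 = 0.6250
green: (65 − 64)²/64 = 1/64 = 0.0156
Sum = 1.336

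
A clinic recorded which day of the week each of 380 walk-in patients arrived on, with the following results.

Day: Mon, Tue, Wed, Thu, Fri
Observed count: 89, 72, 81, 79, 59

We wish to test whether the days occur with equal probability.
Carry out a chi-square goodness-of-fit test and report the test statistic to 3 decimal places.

Under H₀ each category has probability 1/5, so each expected count is 380/5 = 76.
χ² = (89−76)²/76 + (72−76)²/76 + (81−76)²/76 + (79−76)²/76 + (59−76)²/76
   = 2.2237 + 0.2105 + 0.3289 + 0.1184 + 3.8026
Sum = 6.684

6.684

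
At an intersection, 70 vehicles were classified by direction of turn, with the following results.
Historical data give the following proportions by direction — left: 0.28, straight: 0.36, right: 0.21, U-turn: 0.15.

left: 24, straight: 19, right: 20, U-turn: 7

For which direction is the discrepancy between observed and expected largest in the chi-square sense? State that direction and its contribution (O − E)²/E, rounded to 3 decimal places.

Expected counts E_i = n·p_i: 70×0.28 = 19.6, 70×0.36 = 25.2, 70×0.21 = 14.7, 70×0.15 = 10.5.
left: (24 − 19.6)²/19.6 = 19.36/19.6 = 0.9878
straight: (19 − 25.2)²/25.2 = 38.44/25.2 = 1.5254
right: (20 − 14.7)²/14.7 = 28.09/14.7 = 1.9109
U-turn: (7 − 10.5)²/10.5 = 12.25/10.5 = 1.1667
The largest term is for right: 1.911.

right, 1.911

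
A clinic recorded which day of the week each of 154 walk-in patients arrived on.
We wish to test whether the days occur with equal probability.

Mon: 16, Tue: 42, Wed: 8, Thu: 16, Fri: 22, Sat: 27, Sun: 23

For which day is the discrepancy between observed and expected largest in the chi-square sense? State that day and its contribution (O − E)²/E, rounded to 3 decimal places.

Expected count for each of the 7 categories: 154/7 = 22.
Mon: (16 − 22)²/22 = 36/22 = 1.6364
Tue: (42 − 22)²/22 = 400/22 = 18.1818
Wed: (8 − 22)²/22 = 196/22 = 8.9091
Thu: (16 − 22)²/22 = 36/22 = 1.6364
Fri: (22 − 22)²/22 = 0/22 = 0.0000
Sat: (27 − 22)²/22 = 25/22 = 1.1364
Sun: (23 − 22)²/22 = 1/22 = 0.0455
The largest term is for Tue: 18.182.

Tue, 18.182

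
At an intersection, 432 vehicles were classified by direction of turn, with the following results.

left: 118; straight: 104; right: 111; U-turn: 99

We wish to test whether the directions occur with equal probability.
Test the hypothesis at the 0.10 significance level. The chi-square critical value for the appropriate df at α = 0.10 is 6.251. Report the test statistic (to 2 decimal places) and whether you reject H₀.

1.91; do not reject

Under H₀ each category has probability 1/4, so each expected count is 432/4 = 108.
χ² = (118−108)²/108 + (104−108)²/108 + (111−108)²/108 + (99−108)²/108
   = 0.926 + 0.148 + 0.083 + 0.750
Sum = 1.91
df = 3. Since 1.91 < 6.251, we do not reject H₀.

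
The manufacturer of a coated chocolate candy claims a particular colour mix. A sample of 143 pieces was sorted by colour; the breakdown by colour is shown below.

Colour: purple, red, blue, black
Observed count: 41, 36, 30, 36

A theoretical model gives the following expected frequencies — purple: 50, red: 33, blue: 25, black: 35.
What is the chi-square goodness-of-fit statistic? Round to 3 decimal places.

2.921

purple: (41 − 50)²/50 = 81/50 = 1.6200
red: (36 − 33)²/33 = 9/33 = 0.2727
blue: (30 − 25)²/25 = 25/25 = 1.0000
black: (36 − 35)²/35 = 1/35 = 0.0286
Sum = 2.921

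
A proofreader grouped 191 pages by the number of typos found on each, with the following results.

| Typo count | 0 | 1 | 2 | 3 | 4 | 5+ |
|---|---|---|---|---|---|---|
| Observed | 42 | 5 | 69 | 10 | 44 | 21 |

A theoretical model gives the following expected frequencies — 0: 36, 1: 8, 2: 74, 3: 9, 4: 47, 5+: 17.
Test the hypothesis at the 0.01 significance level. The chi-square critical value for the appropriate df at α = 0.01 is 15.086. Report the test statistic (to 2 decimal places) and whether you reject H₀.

3.71; do not reject

χ² = (42−36)²/36 + (5−8)²/8 + (69−74)²/74 + (10−9)²/9 + (44−47)²/47 + (21−17)²/17
   = 1.000 + 1.125 + 0.338 + 0.111 + 0.191 + 0.941
Sum = 3.71
df = 5. Since 3.71 < 15.086, we do not reject H₀.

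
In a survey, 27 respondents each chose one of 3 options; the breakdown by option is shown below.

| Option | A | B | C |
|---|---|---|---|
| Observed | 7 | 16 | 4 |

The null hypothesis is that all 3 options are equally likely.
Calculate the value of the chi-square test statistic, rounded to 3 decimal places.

Expected count for each of the 3 categories: 27/3 = 9.
cat         O        E   (O−E)²/E
A           7        9     0.4444
B          16        9     5.4444
C           4        9     2.7778
Sum = 8.667

8.667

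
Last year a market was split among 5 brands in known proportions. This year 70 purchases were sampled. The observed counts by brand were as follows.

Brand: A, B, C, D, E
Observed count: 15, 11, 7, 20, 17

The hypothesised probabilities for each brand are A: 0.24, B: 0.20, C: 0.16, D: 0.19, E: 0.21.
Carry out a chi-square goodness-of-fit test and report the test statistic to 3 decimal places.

Expected counts E_i = n·p_i: 70×0.24 = 16.8, 70×0.20 = 14, 70×0.16 = 11.2, 70×0.19 = 13.3, 70×0.21 = 14.7.
cat         O        E   (O−E)²/E
A          15     16.8     0.1929
B          11       14     0.6429
C           7     11.2     1.5750
D          20     13.3     3.3752
E          17     14.7     0.3599
Sum = 6.146

6.146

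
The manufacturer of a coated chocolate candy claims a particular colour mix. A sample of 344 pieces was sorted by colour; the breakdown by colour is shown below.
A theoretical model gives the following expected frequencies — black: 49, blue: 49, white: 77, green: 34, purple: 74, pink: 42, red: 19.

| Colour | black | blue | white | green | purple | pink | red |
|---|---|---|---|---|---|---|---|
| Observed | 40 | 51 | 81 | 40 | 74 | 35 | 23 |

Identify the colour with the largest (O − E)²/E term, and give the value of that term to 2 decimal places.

black, 1.65

χ² = (40−49)²/49 + (51−49)²/49 + (81−77)²/77 + (40−34)²/34 + (74−74)²/74 + (35−42)²/42 + (23−19)²/19
   = 1.653 + 0.082 + 0.208 + 1.059 + 0.000 + 1.167 + 0.842
The largest term is for black: 1.65.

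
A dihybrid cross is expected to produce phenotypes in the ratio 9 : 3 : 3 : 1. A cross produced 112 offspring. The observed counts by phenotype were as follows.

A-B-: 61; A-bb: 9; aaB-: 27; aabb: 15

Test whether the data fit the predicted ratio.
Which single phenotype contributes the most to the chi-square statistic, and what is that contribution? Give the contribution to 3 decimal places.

aabb, 9.143

Ratio total = 16. Expected counts: 112×9/16 = 63, 112×3/16 = 21, 112×3/16 = 21, 112×1/16 = 7.
χ² = (61−63)²/63 + (9−21)²/21 + (27−21)²/21 + (15−7)²/7
   = 0.0635 + 6.8571 + 1.7143 + 9.1429
The largest term is for aabb: 9.143.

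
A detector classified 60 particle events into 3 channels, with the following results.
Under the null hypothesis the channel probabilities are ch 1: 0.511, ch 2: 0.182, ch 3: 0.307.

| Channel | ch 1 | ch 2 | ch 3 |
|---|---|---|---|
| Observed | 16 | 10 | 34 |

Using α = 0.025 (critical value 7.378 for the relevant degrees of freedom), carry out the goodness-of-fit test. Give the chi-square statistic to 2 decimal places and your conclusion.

20.27; reject

Expected counts E_i = n·p_i: 60×0.511 = 30.66, 60×0.182 = 10.92, 60×0.307 = 18.42.
ch 1: (16 − 30.66)²/30.66 = 214.9156/30.66 = 7.010
ch 2: (10 − 10.92)²/10.92 = 0.8464/10.92 = 0.078
ch 3: (34 − 18.42)²/18.42 = 242.7364/18.42 = 13.178
Sum = 20.27
df = 2. Since 20.27 > 7.378, we reject H₀.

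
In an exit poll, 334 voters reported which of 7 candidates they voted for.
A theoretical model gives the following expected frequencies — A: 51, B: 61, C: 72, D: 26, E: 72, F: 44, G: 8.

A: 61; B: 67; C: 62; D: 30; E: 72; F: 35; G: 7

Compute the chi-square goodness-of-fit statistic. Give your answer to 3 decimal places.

χ² = (61−51)²/51 + (67−61)²/61 + (62−72)²/72 + (30−26)²/26 + (72−72)²/72 + (35−44)²/44 + (7−8)²/8
   = 1.9608 + 0.5902 + 1.3889 + 0.6154 + 0.0000 + 1.8409 + 0.1250
Sum = 6.521

6.521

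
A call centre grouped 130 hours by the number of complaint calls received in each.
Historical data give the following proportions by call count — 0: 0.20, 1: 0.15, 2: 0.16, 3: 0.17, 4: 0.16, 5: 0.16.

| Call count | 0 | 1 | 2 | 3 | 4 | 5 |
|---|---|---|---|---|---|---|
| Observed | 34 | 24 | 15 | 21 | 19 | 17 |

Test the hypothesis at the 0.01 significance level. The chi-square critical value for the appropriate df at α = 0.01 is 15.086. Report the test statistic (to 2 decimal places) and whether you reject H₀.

Expected counts E_i = n·p_i: 130×0.20 = 26, 130×0.15 = 19.5, 130×0.16 = 20.8, 130×0.17 = 22.1, 130×0.16 = 20.8, 130×0.16 = 20.8.
χ² = (34−26)²/26 + (24−19.5)²/19.5 + (15−20.8)²/20.8 + (21−22.1)²/22.1 + (19−20.8)²/20.8 + (17−20.8)²/20.8
   = 2.462 + 1.038 + 1.617 + 0.055 + 0.156 + 0.694
Sum = 6.02
df = 5. Since 6.02 < 15.086, we do not reject H₀.

6.02; do not reject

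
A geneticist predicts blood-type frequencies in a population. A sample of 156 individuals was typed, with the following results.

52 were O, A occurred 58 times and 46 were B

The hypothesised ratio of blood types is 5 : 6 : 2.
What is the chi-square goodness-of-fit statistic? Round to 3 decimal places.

Ratio total = 13. Expected counts: 156×5/13 = 60, 156×6/13 = 72, 156×2/13 = 24.
O: (52 − 60)²/60 = 64/60 = 1.0667
A: (58 − 72)²/72 = 196/72 = 2.7222
B: (46 − 24)²/24 = 484/24 = 20.1667
Sum = 23.956

23.956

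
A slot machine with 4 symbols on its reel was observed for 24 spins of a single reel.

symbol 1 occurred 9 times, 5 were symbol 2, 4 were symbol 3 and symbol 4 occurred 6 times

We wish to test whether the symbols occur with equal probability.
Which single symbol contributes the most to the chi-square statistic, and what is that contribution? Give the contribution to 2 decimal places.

Under H₀ each category has probability 1/4, so each expected count is 24/4 = 6.
symbol 1: (9 − 6)²/6 = 9/6 = 1.500
symbol 2: (5 − 6)²/6 = 1/6 = 0.167
symbol 3: (4 − 6)²/6 = 4/6 = 0.667
symbol 4: (6 − 6)²/6 = 0/6 = 0.000
The largest term is for symbol 1: 1.50.

symbol 1, 1.50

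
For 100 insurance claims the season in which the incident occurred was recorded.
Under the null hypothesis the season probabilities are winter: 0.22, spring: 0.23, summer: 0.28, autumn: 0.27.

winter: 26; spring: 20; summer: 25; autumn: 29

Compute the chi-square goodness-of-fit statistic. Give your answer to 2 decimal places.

1.59

Expected counts E_i = n·p_i: 100×0.22 = 22, 100×0.23 = 23, 100×0.28 = 28, 100×0.27 = 27.
winter: (26 − 22)²/22 = 16/22 = 0.727
spring: (20 − 23)²/23 = 9/23 = 0.391
summer: (25 − 28)²/28 = 9/28 = 0.321
autumn: (29 − 27)²/27 = 4/27 = 0.148
Sum = 1.59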